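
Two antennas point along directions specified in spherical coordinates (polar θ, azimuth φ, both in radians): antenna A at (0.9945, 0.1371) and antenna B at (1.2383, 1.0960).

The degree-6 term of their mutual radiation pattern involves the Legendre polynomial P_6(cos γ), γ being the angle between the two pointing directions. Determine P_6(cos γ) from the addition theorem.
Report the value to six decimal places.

Summing Y*_{l m}(θ₁,φ₁)·Y_{l m}(θ₂,φ₂) over m ∈ [−6, 6]; prefactor 4π/(2·6+1) = 0.966644:
  term(m=-6) = 0.04991 + 0.02923j   from Y*(Ω₁)=0.11421 + 0.12304j, Y(Ω₂)=0.32988 - 0.09945j
  term(m=-5) = 0.01278 + 0.15525j   from Y*(Ω₁)=0.29257 + 0.23926j, Y(Ω₂)=0.28621 + 0.29657j
  term(m=-4) = -0.01504 + 0.01252j   from Y*(Ω₁)=0.34107 + 0.20836j, Y(Ω₂)=-0.01579 + 0.04635j
  term(m=-3) = 0.01766 + 0.00479j   from Y*(Ω₁)=0.05108 + 0.02228j, Y(Ω₂)=0.32474 - 0.04789j
  term(m=-2) = -0.01766 - 0.04885j   from Y*(Ω₁)=-0.31636 - 0.08899j, Y(Ω₂)=0.09199 + 0.12852j
  term(m=-1) = -0.02989 + 0.04260j   from Y*(Ω₁)=-0.18619 - 0.02569j, Y(Ω₂)=0.12658 - 0.24626j
  term(m=+0) = 0.05200 + 0.00000j   from Y*(Ω₁)=0.28302 + 0.00000j, Y(Ω₂)=0.18375 + 0.00000j
  term(m=+1) = -0.02989 - 0.04260j   from Y*(Ω₁)=0.18619 - 0.02569j, Y(Ω₂)=-0.12658 - 0.24626j
  term(m=+2) = -0.01766 + 0.04885j   from Y*(Ω₁)=-0.31636 + 0.08899j, Y(Ω₂)=0.09199 - 0.12852j
  term(m=+3) = 0.01766 - 0.00479j   from Y*(Ω₁)=-0.05108 + 0.02228j, Y(Ω₂)=-0.32474 - 0.04789j
  term(m=+4) = -0.01504 - 0.01252j   from Y*(Ω₁)=0.34107 - 0.20836j, Y(Ω₂)=-0.01579 - 0.04635j
  term(m=+5) = 0.01278 - 0.15525j   from Y*(Ω₁)=-0.29257 + 0.23926j, Y(Ω₂)=-0.28621 + 0.29657j
  term(m=+6) = 0.04991 - 0.02923j   from Y*(Ω₁)=0.11421 - 0.12304j, Y(Ω₂)=0.32988 + 0.09945j
Accumulated sum 0.08749 + 0.00000j; after 4π/(2l+1) scaling, 0.08457 + 0.00000j ⇒ P_6 = 0.084573

0.084573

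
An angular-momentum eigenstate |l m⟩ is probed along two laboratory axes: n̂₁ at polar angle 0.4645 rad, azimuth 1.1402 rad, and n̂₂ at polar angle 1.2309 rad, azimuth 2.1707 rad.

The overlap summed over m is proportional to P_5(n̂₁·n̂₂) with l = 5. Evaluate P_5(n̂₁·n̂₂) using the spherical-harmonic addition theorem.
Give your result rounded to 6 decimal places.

0.055012

Addition theorem: P_5(cos γ) = (4π/11) Σ_m Y*_{lm}(Ω₁) Y_{lm}(Ω₂), m = −5…5:
  term(m=-5) = 0.00123 + 0.00262j   from Y*(Ω₁)=0.00699 - 0.00460j, Y(Ω₂)=-0.04895 + 0.34223j
  term(m=-4) = -0.01137 + 0.01697j   from Y*(Ω₁)=-0.00798 - 0.05224j, Y(Ω₂)=-0.28497 - 0.26124j
  term(m=-3) = -0.00002 - 0.00000j   from Y*(Ω₁)=-0.18518 - 0.05305j, Y(Ω₂)=0.00009 - 0.00002j
  term(m=-2) = 0.06699 + 0.12554j   from Y*(Ω₁)=-0.27695 + 0.32248j, Y(Ω₂)=0.12136 - 0.31198j
  term(m=-1) = -0.02133 + 0.03556j   from Y*(Ω₁)=0.19324 + 0.42069j, Y(Ω₂)=0.05057 + 0.07393j
  term(m=+0) = -0.02286 + 0.00000j   from Y*(Ω₁)=-0.07329 + 0.00000j, Y(Ω₂)=0.31184 + 0.00000j
  term(m=+1) = -0.02133 - 0.03556j   from Y*(Ω₁)=-0.19324 + 0.42069j, Y(Ω₂)=-0.05057 + 0.07393j
  term(m=+2) = 0.06699 - 0.12554j   from Y*(Ω₁)=-0.27695 - 0.32248j, Y(Ω₂)=0.12136 + 0.31198j
  term(m=+3) = -0.00002 + 0.00000j   from Y*(Ω₁)=0.18518 - 0.05305j, Y(Ω₂)=-0.00009 - 0.00002j
  term(m=+4) = -0.01137 - 0.01697j   from Y*(Ω₁)=-0.00798 + 0.05224j, Y(Ω₂)=-0.28497 + 0.26124j
  term(m=+5) = 0.00123 - 0.00262j   from Y*(Ω₁)=-0.00699 - 0.00460j, Y(Ω₂)=0.04895 + 0.34223j
Σ over m = 0.04815 - 0.00000j; ×(4π/11) → 0.05501 - 0.00000j. Real part: 0.055012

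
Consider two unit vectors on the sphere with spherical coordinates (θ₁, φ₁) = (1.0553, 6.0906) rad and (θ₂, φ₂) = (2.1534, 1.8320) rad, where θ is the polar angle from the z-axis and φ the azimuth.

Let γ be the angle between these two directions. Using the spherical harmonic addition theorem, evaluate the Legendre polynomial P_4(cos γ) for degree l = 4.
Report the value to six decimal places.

Expand P_4 via completeness: Σ_{m} conj(Y_{4,m}) at Ω₁ times Y_{4,m} at Ω₂ —
  [-4]  conj(Y_{4,-4})(Ω₁) = 0.18199 - 0.17659j ; Y_{4,-4}(Ω₂) = 0.10802 - 0.18608j ; Δ = -0.01320 - 0.05294j
  [-3]  conj(Y_{4,-3})(Ω₁) = 0.34042 - 0.22195j ; Y_{4,-3}(Ω₂) = -0.28303 - 0.28404j ; Δ = -0.15939 - 0.03388j
  [-2]  conj(Y_{4,-2})(Ω₁) = 0.16453 - 0.06671j ; Y_{4,-2}(Ω₂) = -0.22621 + 0.13024j ; Δ = -0.02853 + 0.03652j
  [-1]  conj(Y_{4,-1})(Ω₁) = -0.25868 + 0.05044j ; Y_{4,-1}(Ω₂) = -0.04945 - 0.18498j ; Δ = 0.02212 + 0.04536j
  [+0]  conj(Y_{4,0})(Ω₁) = -0.23521 + 0.00000j ; Y_{4,0}(Ω₂) = -0.30405 + 0.00000j ; Δ = 0.07152 + 0.00000j
  [+1]  conj(Y_{4,1})(Ω₁) = 0.25868 + 0.05044j ; Y_{4,1}(Ω₂) = 0.04945 - 0.18498j ; Δ = 0.02212 - 0.04536j
  [+2]  conj(Y_{4,2})(Ω₁) = 0.16453 + 0.06671j ; Y_{4,2}(Ω₂) = -0.22621 - 0.13024j ; Δ = -0.02853 - 0.03652j
  [+3]  conj(Y_{4,3})(Ω₁) = -0.34042 - 0.22195j ; Y_{4,3}(Ω₂) = 0.28303 - 0.28404j ; Δ = -0.15939 + 0.03388j
  [+4]  conj(Y_{4,4})(Ω₁) = 0.18199 + 0.17659j ; Y_{4,4}(Ω₂) = 0.10802 + 0.18608j ; Δ = -0.01320 + 0.05294j
Accumulated sum -0.28648 + 0.00000j; after 4π/(2l+1) scaling, -0.40001 + 0.00000j ⇒ P_4 = -0.400005

-0.400005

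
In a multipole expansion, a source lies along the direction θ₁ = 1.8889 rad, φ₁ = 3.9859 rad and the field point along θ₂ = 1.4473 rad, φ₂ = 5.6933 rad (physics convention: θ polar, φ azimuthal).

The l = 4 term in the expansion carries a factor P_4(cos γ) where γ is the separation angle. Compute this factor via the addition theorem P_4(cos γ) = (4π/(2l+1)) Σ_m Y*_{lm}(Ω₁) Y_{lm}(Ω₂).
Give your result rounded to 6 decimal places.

0.273949

Addition theorem: P_4(cos γ) = (4π/9) Σ_m Y*_{lm}(Ω₁) Y_{lm}(Ω₂), m = −4…4:
  m=-4: -0.35023 - 0.08409j × -0.30451 + 0.30248j = 0.13208 - 0.08033j  (running Σ = 0.13208 - 0.08033j)
  m=-3: -0.27522 + 0.19181j × -0.02977 + 0.14772j = -0.02014 - 0.04636j  (running Σ = 0.11194 - 0.12670j)
  m=-2: 0.01118 - 0.09448j × -0.11223 - 0.27223j = -0.02698 + 0.00756j  (running Σ = 0.08497 - 0.11914j)
  m=-1: -0.21614 - 0.24323j × -0.13907 - 0.09309j = 0.00742 + 0.05395j  (running Σ = 0.09238 - 0.06519j)
  m=0: 0.04234 + 0.00000j × 0.27005 + 0.00000j = 0.01143 + 0.00000j  (running Σ = 0.10382 - 0.06519j)
  m=1: 0.21614 - 0.24323j × 0.13907 - 0.09309j = 0.00742 - 0.05395j  (running Σ = 0.11123 - 0.11914j)
  m=2: 0.01118 + 0.09448j × -0.11223 + 0.27223j = -0.02698 - 0.00756j  (running Σ = 0.08426 - 0.12670j)
  m=3: 0.27522 + 0.19181j × 0.02977 + 0.14772j = -0.02014 + 0.04636j  (running Σ = 0.06412 - 0.08033j)
  m=4: -0.35023 + 0.08409j × -0.30451 - 0.30248j = 0.13208 + 0.08033j  (running Σ = 0.19620 + 0.00000j)
Σ over m = 0.19620 + 0.00000j; ×(4π/9) → 0.27395 + 0.00000j. Real part: 0.273949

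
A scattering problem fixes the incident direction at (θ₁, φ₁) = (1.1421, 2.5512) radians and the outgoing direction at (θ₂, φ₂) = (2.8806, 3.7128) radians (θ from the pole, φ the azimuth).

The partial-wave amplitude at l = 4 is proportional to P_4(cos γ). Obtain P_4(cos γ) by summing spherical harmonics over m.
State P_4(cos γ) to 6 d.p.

0.058215

Addition theorem: P_4(cos γ) = (4π/9) Σ_m Y*_{lm}(Ω₁) Y_{lm}(Ω₂), m = −4…4:
  m=-4: Y*=-0.215268-0.212966i  Y=-0.001285-0.001483i  product -0.000039+0.000593i
  m=-3: Y*=+0.077915+0.383617i  Y=-0.002957-0.020566i  product +0.007659-0.002737i
  m=-2: Y*=+0.022048-0.053635i  Y=+0.051203-0.112125i  product -0.004885-0.005218i
  m=-1: Y*=+0.266029-0.178272i  Y=+0.350627-0.225338i  product +0.053105-0.122454i
  m=+0: Y*=-0.120469-0.000000i  Y=+0.580952+0.000000i  product -0.069987-0.000000i
  m=+1: Y*=-0.266029-0.178272i  Y=-0.350627-0.225338i  product +0.053105+0.122454i
  m=+2: Y*=+0.022048+0.053635i  Y=+0.051203+0.112125i  product -0.004885+0.005218i
  m=+3: Y*=-0.077915+0.383617i  Y=+0.002957-0.020566i  product +0.007659+0.002737i
  m=+4: Y*=-0.215268+0.212966i  Y=-0.001285+0.001483i  product -0.000039-0.000593i
Total Σ_m = +0.041693-0.000000i. Multiply by 1.396263: +0.058215-0.000000i. P_4(cos γ) = 0.058215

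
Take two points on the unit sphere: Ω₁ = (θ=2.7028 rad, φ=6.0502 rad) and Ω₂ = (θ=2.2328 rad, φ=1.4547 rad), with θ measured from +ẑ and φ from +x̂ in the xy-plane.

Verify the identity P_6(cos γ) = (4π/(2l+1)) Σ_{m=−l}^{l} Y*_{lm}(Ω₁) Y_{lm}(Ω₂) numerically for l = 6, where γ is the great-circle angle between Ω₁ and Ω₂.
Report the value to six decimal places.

0.310395

Expand P_6 via completeness: Σ_{m} conj(Y_{6,m}) at Ω₁ times Y_{6,m} at Ω₂ —
  [-6]  conj(Y_{6,-6})(Ω₁) = 0.00049 - 0.00280j ; Y_{6,-6}(Ω₂) = -0.08923 - 0.07464j ; Δ = -0.00025 + 0.00021j
  [-5]  conj(Y_{6,-5})(Ω₁) = -0.00828 + 0.01926j ; Y_{6,-5}(Ω₂) = -0.17224 + 0.26261j ; Δ = -0.00363 - 0.00549j
  [-4]  conj(Y_{6,-4})(Ω₁) = 0.05555 - 0.07478j ; Y_{6,-4}(Ω₂) = 0.38973 + 0.19522j ; Δ = 0.03625 - 0.01830j
  [-3]  conj(Y_{6,-3})(Ω₁) = -0.20820 + 0.17499j ; Y_{6,-3}(Ω₂) = 0.07755 - 0.21358j ; Δ = 0.02123 + 0.05804j
  [-2]  conj(Y_{6,-2})(Ω₁) = 0.44175 - 0.22216j ; Y_{6,-2}(Ω₂) = 0.21491 + 0.05082j ; Δ = 0.10623 - 0.02530j
  [-1]  conj(Y_{6,-1})(Ω₁) = -0.39732 + 0.09428j ; Y_{6,-1}(Ω₂) = 0.03758 - 0.32222j ; Δ = 0.01545 + 0.13157j
  [+0]  conj(Y_{6,0})(Ω₁) = -0.21403 + 0.00000j ; Y_{6,0}(Ω₂) = 0.13749 + 0.00000j ; Δ = -0.02943 + 0.00000j
  [+1]  conj(Y_{6,1})(Ω₁) = 0.39732 + 0.09428j ; Y_{6,1}(Ω₂) = -0.03758 - 0.32222j ; Δ = 0.01545 - 0.13157j
  [+2]  conj(Y_{6,2})(Ω₁) = 0.44175 + 0.22216j ; Y_{6,2}(Ω₂) = 0.21491 - 0.05082j ; Δ = 0.10623 + 0.02530j
  [+3]  conj(Y_{6,3})(Ω₁) = 0.20820 + 0.17499j ; Y_{6,3}(Ω₂) = -0.07755 - 0.21358j ; Δ = 0.02123 - 0.05804j
  [+4]  conj(Y_{6,4})(Ω₁) = 0.05555 + 0.07478j ; Y_{6,4}(Ω₂) = 0.38973 - 0.19522j ; Δ = 0.03625 + 0.01830j
  [+5]  conj(Y_{6,5})(Ω₁) = 0.00828 + 0.01926j ; Y_{6,5}(Ω₂) = 0.17224 + 0.26261j ; Δ = -0.00363 + 0.00549j
  [+6]  conj(Y_{6,6})(Ω₁) = 0.00049 + 0.00280j ; Y_{6,6}(Ω₂) = -0.08923 + 0.07464j ; Δ = -0.00025 - 0.00021j
Total Σ_m = 0.32111 + 0.00000j. Multiply by 0.966644: 0.31039 + 0.00000j. P_6(cos γ) = 0.310395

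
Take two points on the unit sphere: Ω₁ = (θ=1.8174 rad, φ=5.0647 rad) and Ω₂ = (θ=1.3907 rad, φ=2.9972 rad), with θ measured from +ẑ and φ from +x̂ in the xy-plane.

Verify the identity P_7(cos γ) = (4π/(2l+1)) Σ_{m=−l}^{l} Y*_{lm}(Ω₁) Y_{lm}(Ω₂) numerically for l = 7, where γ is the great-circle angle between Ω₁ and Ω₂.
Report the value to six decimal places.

Expand P_7 via completeness: Σ_{m} conj(Y_{7,m}) at Ω₁ times Y_{7,m} at Ω₂ —
  term(m=-7) = -0.059204+0.169886i   from Y*(Ω₁)=-0.252144-0.314744i, Y(Ω₂)=-0.236981-0.377951i
  term(m=-6) = -0.113936+0.018547i   from Y*(Ω₁)=-0.196292+0.325197i, Y(Ω₂)=+0.196809+0.231566i
  term(m=-5) = -0.008549-0.011059i   from Y*(Ω₁)=-0.069619-0.013444i, Y(Ω₂)=+0.147950+0.130277i
  term(m=-4) = +0.045320-0.102578i   from Y*(Ω₁)=+0.056709+0.347965i, Y(Ω₂)=-0.266491-0.173672i
  term(m=-3) = -0.004638+0.000375i   from Y*(Ω₁)=+0.037357-0.021086i, Y(Ω₂)=-0.098448-0.045530i
  term(m=-2) = +0.055315+0.084912i   from Y*(Ω₁)=+0.244985+0.208291i, Y(Ω₂)=+0.302099+0.089751i
  term(m=-1) = +0.002974-0.005487i   from Y*(Ω₁)=+0.029448-0.080098i, Y(Ω₂)=+0.072378+0.010524i
  term(m=+0) = -0.097048+0.000000i   from Y*(Ω₁)=+0.310028-0.000000i, Y(Ω₂)=-0.313029+0.000000i
  term(m=+1) = +0.002974+0.005487i   from Y*(Ω₁)=-0.029448-0.080098i, Y(Ω₂)=-0.072378+0.010524i
  term(m=+2) = +0.055315-0.084912i   from Y*(Ω₁)=+0.244985-0.208291i, Y(Ω₂)=+0.302099-0.089751i
  term(m=+3) = -0.004638-0.000375i   from Y*(Ω₁)=-0.037357-0.021086i, Y(Ω₂)=+0.098448-0.045530i
  term(m=+4) = +0.045320+0.102578i   from Y*(Ω₁)=+0.056709-0.347965i, Y(Ω₂)=-0.266491+0.173672i
  term(m=+5) = -0.008549+0.011059i   from Y*(Ω₁)=+0.069619-0.013444i, Y(Ω₂)=-0.147950+0.130277i
  term(m=+6) = -0.113936-0.018547i   from Y*(Ω₁)=-0.196292-0.325197i, Y(Ω₂)=+0.196809-0.231566i
  term(m=+7) = -0.059204-0.169886i   from Y*(Ω₁)=+0.252144-0.314744i, Y(Ω₂)=+0.236981-0.377951i
Σ over m = -0.262484+0.000000i; ×(4π/15) → -0.219898+0.000000i. Real part: -0.219898

-0.219898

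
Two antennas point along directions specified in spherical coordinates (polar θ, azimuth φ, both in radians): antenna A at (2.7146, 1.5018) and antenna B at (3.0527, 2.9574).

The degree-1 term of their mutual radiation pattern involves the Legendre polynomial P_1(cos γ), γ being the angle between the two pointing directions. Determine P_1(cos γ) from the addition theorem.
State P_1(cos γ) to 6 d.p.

0.910847

Term-by-term m-sum for l=1 (normalisation 4π/3 = 4.188790):
  term(m=-1) = (0.000504, -0.004359)   from Y*(Ω₁)=(0.009864, 0.142741), Y(Ω₂)=(-0.030153, -0.005618)
  term(m=+0) = (0.216440, 0.000000)   from Y*(Ω₁)=(-0.444733, -0.000000), Y(Ω₂)=(-0.486673, 0.000000)
  term(m=+1) = (0.000504, 0.004359)   from Y*(Ω₁)=(-0.009864, 0.142741), Y(Ω₂)=(0.030153, -0.005618)
Σ over m = (0.217449, 0.000000); ×(4π/3) → (0.910847, 0.000000). Real part: 0.910847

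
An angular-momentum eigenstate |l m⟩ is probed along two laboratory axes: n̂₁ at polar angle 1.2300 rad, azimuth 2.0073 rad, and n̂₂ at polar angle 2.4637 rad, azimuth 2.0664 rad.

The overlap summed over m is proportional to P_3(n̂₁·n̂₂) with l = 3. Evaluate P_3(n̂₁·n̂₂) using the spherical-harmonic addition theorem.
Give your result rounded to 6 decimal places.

Expand P_3 via completeness: Σ_{m} conj(Y_{3,m}) at Ω₁ times Y_{3,m} at Ω₂ —
  [-3]  conj(Y_{3,-3})(Ω₁) = +0.337444-0.090232i ; Y_{3,-3}(Ω₂) = +0.102555+0.008633i ; Δ = +0.035385-0.006340i
  [-2]  conj(Y_{3,-2})(Ω₁) = -0.194959-0.232505i ; Y_{3,-2}(Ω₂) = +0.171474-0.261960i ; Δ = -0.094337+0.011203i
  [-1]  conj(Y_{3,-1})(Ω₁) = +0.056844-0.121848i ; Y_{3,-1}(Ω₂) = -0.195996-0.362548i ; Δ = -0.055317+0.003273i
  [+0]  conj(Y_{3,0})(Ω₁) = -0.304518-0.000000i ; Y_{3,0}(Ω₂) = -0.009707+0.000000i ; Δ = +0.002956+0.000000i
  [+1]  conj(Y_{3,1})(Ω₁) = -0.056844-0.121848i ; Y_{3,1}(Ω₂) = +0.195996-0.362548i ; Δ = -0.055317-0.003273i
  [+2]  conj(Y_{3,2})(Ω₁) = -0.194959+0.232505i ; Y_{3,2}(Ω₂) = +0.171474+0.261960i ; Δ = -0.094337-0.011203i
  [+3]  conj(Y_{3,3})(Ω₁) = -0.337444-0.090232i ; Y_{3,3}(Ω₂) = -0.102555+0.008633i ; Δ = +0.035385+0.006340i
Σ over m = -0.225582+0.000000i; ×(4π/7) → -0.404963+0.000000i. Real part: -0.404963

-0.404963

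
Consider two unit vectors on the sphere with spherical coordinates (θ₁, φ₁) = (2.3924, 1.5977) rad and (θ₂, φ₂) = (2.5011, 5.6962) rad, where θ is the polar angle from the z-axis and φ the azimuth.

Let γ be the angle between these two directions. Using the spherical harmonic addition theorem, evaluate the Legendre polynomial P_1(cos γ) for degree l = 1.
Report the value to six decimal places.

Summing Y*_{l m}(θ₁,φ₁)·Y_{l m}(θ₂,φ₂) over m ∈ [−1, 1]; prefactor 4π/(2·1+1) = 4.188790:
  [-1]  conj(Y_{1,-1})(Ω₁) = -0.00633 + 0.23521j ; Y_{1,-1}(Ω₂) = 0.17190 + 0.11435j ; Δ = -0.02798 + 0.03971j
  [+0]  conj(Y_{1,0})(Ω₁) = -0.35777 + 0.00000j ; Y_{1,0}(Ω₂) = -0.39176 + 0.00000j ; Δ = 0.14016 + 0.00000j
  [+1]  conj(Y_{1,1})(Ω₁) = 0.00633 + 0.23521j ; Y_{1,1}(Ω₂) = -0.17190 + 0.11435j ; Δ = -0.02798 - 0.03971j
Σ over m = 0.08419 + 0.00000j; ×(4π/3) → 0.35266 + 0.00000j. Real part: 0.352665

0.352665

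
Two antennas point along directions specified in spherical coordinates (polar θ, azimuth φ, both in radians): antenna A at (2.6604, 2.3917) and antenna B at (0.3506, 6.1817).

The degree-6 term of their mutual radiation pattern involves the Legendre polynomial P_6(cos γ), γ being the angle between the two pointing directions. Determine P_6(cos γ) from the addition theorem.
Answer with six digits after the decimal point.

0.304557

Expand P_6 via completeness: Σ_{m} conj(Y_{6,m}) at Ω₁ times Y_{6,m} at Ω₂ —
  [-6]  conj(Y_{6,-6})(Ω₁) = -0.001004+0.004642i ; Y_{6,-6}(Ω₂) = +0.000651+0.000454i ; Δ = -0.000003+0.000003i
  [-5]  conj(Y_{6,-5})(Ω₁) = -0.025863+0.017994i ; Y_{6,-5}(Ω₂) = +0.006565+0.003650i ; Δ = -0.000235+0.000024i
  [-4]  conj(Y_{6,-4})(Ω₁) = -0.123884-0.017714i ; Y_{6,-4}(Ω₂) = +0.039695+0.017062i ; Δ = -0.004615-0.002817i
  [-3]  conj(Y_{6,-3})(Ω₁) = -0.202880-0.251458i ; Y_{6,-3}(Ω₂) = +0.158489+0.049801i ; Δ = -0.019631-0.049957i
  [-2]  conj(Y_{6,-2})(Ω₁) = +0.035800-0.503295i ; Y_{6,-2}(Ω₂) = +0.406310+0.083620i ; Δ = +0.056632-0.201500i
  [-1]  conj(Y_{6,-1})(Ω₁) = +0.222944-0.207649i ; Y_{6,-1}(Ω₂) = +0.556913+0.056713i ; Δ = +0.135937-0.102999i
  [+0]  conj(Y_{6,0})(Ω₁) = -0.312331-0.000000i ; Y_{6,0}(Ω₂) = +0.067559+0.000000i ; Δ = -0.021101-0.000000i
  [+1]  conj(Y_{6,1})(Ω₁) = -0.222944-0.207649i ; Y_{6,1}(Ω₂) = -0.556913+0.056713i ; Δ = +0.135937+0.102999i
  [+2]  conj(Y_{6,2})(Ω₁) = +0.035800+0.503295i ; Y_{6,2}(Ω₂) = +0.406310-0.083620i ; Δ = +0.056632+0.201500i
  [+3]  conj(Y_{6,3})(Ω₁) = +0.202880-0.251458i ; Y_{6,3}(Ω₂) = -0.158489+0.049801i ; Δ = -0.019631+0.049957i
  [+4]  conj(Y_{6,4})(Ω₁) = -0.123884+0.017714i ; Y_{6,4}(Ω₂) = +0.039695-0.017062i ; Δ = -0.004615+0.002817i
  [+5]  conj(Y_{6,5})(Ω₁) = +0.025863+0.017994i ; Y_{6,5}(Ω₂) = -0.006565+0.003650i ; Δ = -0.000235-0.000024i
  [+6]  conj(Y_{6,6})(Ω₁) = -0.001004-0.004642i ; Y_{6,6}(Ω₂) = +0.000651-0.000454i ; Δ = -0.000003-0.000003i
Accumulated sum +0.315067-0.000000i; after 4π/(2l+1) scaling, +0.304557-0.000000i ⇒ P_6 = 0.304557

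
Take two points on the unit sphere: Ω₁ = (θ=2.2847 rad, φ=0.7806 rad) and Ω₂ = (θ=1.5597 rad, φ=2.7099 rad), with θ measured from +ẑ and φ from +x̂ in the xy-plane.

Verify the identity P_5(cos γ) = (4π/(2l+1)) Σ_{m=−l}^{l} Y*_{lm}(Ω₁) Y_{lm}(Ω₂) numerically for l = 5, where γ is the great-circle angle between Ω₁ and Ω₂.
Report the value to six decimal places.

Expand P_5 via completeness: Σ_{m} conj(Y_{5,m}) at Ω₁ times Y_{5,m} at Ω₂ —
  [-5]  conj(Y_{5,-5})(Ω₁) = -0.08286 - 0.07898j ; Y_{5,-5}(Ω₂) = 0.25725 - 0.38615j ; Δ = -0.05181 + 0.01168j
  [-4]  conj(Y_{5,-4})(Ω₁) = 0.31356 - 0.00602j ; Y_{5,-4}(Ω₂) = -0.00253 + 0.01608j ; Δ = -0.00070 + 0.00506j
  [-3]  conj(Y_{5,-3})(Ω₁) = -0.29755 + 0.30624j ; Y_{5,-3}(Ω₂) = 0.09406 + 0.33245j ; Δ = -0.12980 - 0.07012j
  [-2]  conj(Y_{5,-2})(Ω₁) = -0.00174 - 0.18145j ; Y_{5,-2}(Ω₂) = -0.01221 - 0.01429j ; Δ = -0.00257 + 0.00224j
  [-1]  conj(Y_{5,-1})(Ω₁) = -0.19644 - 0.19456j ; Y_{5,-1}(Ω₂) = -0.29038 - 0.13377j ; Δ = 0.03102 + 0.08277j
  [+0]  conj(Y_{5,0})(Ω₁) = 0.26277 + 0.00000j ; Y_{5,0}(Ω₂) = 0.01945 + 0.00000j ; Δ = 0.00511 + 0.00000j
  [+1]  conj(Y_{5,1})(Ω₁) = 0.19644 - 0.19456j ; Y_{5,1}(Ω₂) = 0.29038 - 0.13377j ; Δ = 0.03102 - 0.08277j
  [+2]  conj(Y_{5,2})(Ω₁) = -0.00174 + 0.18145j ; Y_{5,2}(Ω₂) = -0.01221 + 0.01429j ; Δ = -0.00257 - 0.00224j
  [+3]  conj(Y_{5,3})(Ω₁) = 0.29755 + 0.30624j ; Y_{5,3}(Ω₂) = -0.09406 + 0.33245j ; Δ = -0.12980 + 0.07012j
  [+4]  conj(Y_{5,4})(Ω₁) = 0.31356 + 0.00602j ; Y_{5,4}(Ω₂) = -0.00253 - 0.01608j ; Δ = -0.00070 - 0.00506j
  [+5]  conj(Y_{5,5})(Ω₁) = 0.08286 - 0.07898j ; Y_{5,5}(Ω₂) = -0.25725 - 0.38615j ; Δ = -0.05181 - 0.01168j
Total Σ_m = -0.30262 + 0.00000j. Multiply by 1.142397: -0.34571 + 0.00000j. P_5(cos γ) = -0.345707

-0.345707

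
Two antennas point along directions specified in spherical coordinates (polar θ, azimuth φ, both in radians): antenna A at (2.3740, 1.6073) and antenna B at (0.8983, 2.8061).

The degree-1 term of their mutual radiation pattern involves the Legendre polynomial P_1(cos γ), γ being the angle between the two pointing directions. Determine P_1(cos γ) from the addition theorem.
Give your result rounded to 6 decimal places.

Term-by-term m-sum for l=1 (normalisation 4π/3 = 4.188790):
  m=-1: Y*=-0.00876 + 0.23975j  Y=-0.25520 - 0.08898j  product 0.02357 - 0.06041j
  m=+0: Y*=-0.35159 + 0.00000j  Y=0.30437 + 0.00000j  product -0.10701 + 0.00000j
  m=+1: Y*=0.00876 + 0.23975j  Y=0.25520 - 0.08898j  product 0.02357 + 0.06041j
Total Σ_m = -0.05988 + 0.00000j. Multiply by 4.188790: -0.25081 + 0.00000j. P_1(cos γ) = -0.250814

-0.250814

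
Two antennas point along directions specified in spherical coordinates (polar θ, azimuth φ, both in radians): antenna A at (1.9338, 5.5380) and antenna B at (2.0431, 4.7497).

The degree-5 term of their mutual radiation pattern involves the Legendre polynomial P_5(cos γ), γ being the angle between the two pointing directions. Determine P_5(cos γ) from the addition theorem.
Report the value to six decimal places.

-0.415699

Expand P_5 via completeness: Σ_{m} conj(Y_{5,m}) at Ω₁ times Y_{5,m} at Ω₂ —
  term(m=-5) = -0.060017-0.061784i   from Y*(Ω₁)=-0.276390+0.182799i, Y(Ω₂)=+0.048212+0.255426i
  term(m=-4) = -0.167131-0.001940i   from Y*(Ω₁)=+0.392888+0.063747i, Y(Ω₂)=-0.415260+0.062439i
  term(m=-3) = -0.005726+0.005627i   from Y*(Ω₁)=-0.023494-0.029977i, Y(Ω₂)=-0.023543-0.209453i
  term(m=-2) = -0.000440+0.075791i   from Y*(Ω₁)=+0.026269-0.325926i, Y(Ω₂)=-0.231147+0.017281i
  term(m=-1) = +0.025919+0.026070i   from Y*(Ω₁)=-0.094919+0.087576i, Y(Ω₂)=-0.010618-0.284452i
  term(m=+0) = +0.050905+0.000000i   from Y*(Ω₁)=-0.297983-0.000000i, Y(Ω₂)=-0.170833+0.000000i
  term(m=+1) = +0.025919-0.026070i   from Y*(Ω₁)=+0.094919+0.087576i, Y(Ω₂)=+0.010618-0.284452i
  term(m=+2) = -0.000440-0.075791i   from Y*(Ω₁)=+0.026269+0.325926i, Y(Ω₂)=-0.231147-0.017281i
  term(m=+3) = -0.005726-0.005627i   from Y*(Ω₁)=+0.023494-0.029977i, Y(Ω₂)=+0.023543-0.209453i
  term(m=+4) = -0.167131+0.001940i   from Y*(Ω₁)=+0.392888-0.063747i, Y(Ω₂)=-0.415260-0.062439i
  term(m=+5) = -0.060017+0.061784i   from Y*(Ω₁)=+0.276390+0.182799i, Y(Ω₂)=-0.048212+0.255426i
Total Σ_m = -0.363883+0.000000i. Multiply by 1.142397: -0.415699+0.000000i. P_5(cos γ) = -0.415699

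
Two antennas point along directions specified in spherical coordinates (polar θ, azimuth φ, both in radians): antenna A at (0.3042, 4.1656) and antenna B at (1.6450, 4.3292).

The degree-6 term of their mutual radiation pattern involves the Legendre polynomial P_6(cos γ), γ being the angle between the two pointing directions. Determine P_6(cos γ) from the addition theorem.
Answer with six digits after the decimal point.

-0.030993

Addition theorem: P_6(cos γ) = (4π/13) Σ_m Y*_{lm}(Ω₁) Y_{lm}(Ω₂), m = −6…6:
  [-6]  conj(Y_{6,-6})(Ω₁) = (0.000345, -0.000048) ; Y_{6,-6}(Ω₂) = (0.316282, -0.354605) ; Δ = (0.000092, -0.000138)
  [-5]  conj(Y_{6,-5})(Ω₁) = (-0.001526, 0.003534) ; Y_{6,-5}(Ω₂) = (0.115148, 0.041400) ; Δ = (-0.000322, 0.000344)
  [-4]  conj(Y_{6,-4})(Ω₁) = (-0.014963, -0.021121) ; Y_{6,-4}(Ω₂) = (-0.012609, -0.331297) ; Δ = (-0.006809, 0.005223)
  [-3]  conj(Y_{6,-3})(Ω₁) = (0.116845, -0.008142) ; Y_{6,-3}(Ω₂) = (0.128479, -0.057565) ; Δ = (0.014543, -0.007772)
  [-2]  conj(Y_{6,-2})(Ω₁) = (-0.160509, 0.310413) ; Y_{6,-2}(Ω₂) = (-0.210498, -0.202639) ; Δ = (0.096688, -0.032816)
  [-1]  conj(Y_{6,-1})(Ω₁) = (-0.308266, -0.506436) ; Y_{6,-1}(Ω₂) = (0.055072, -0.136616) ; Δ = (-0.086164, 0.014224)
  [+0]  conj(Y_{6,0})(Ω₁) = (0.241765, -0.000000) ; Y_{6,0}(Ω₂) = (-0.281763, 0.000000) ; Δ = (-0.068120, 0.000000)
  [+1]  conj(Y_{6,1})(Ω₁) = (0.308266, -0.506436) ; Y_{6,1}(Ω₂) = (-0.055072, -0.136616) ; Δ = (-0.086164, -0.014224)
  [+2]  conj(Y_{6,2})(Ω₁) = (-0.160509, -0.310413) ; Y_{6,2}(Ω₂) = (-0.210498, 0.202639) ; Δ = (0.096688, 0.032816)
  [+3]  conj(Y_{6,3})(Ω₁) = (-0.116845, -0.008142) ; Y_{6,3}(Ω₂) = (-0.128479, -0.057565) ; Δ = (0.014543, 0.007772)
  [+4]  conj(Y_{6,4})(Ω₁) = (-0.014963, 0.021121) ; Y_{6,4}(Ω₂) = (-0.012609, 0.331297) ; Δ = (-0.006809, -0.005223)
  [+5]  conj(Y_{6,5})(Ω₁) = (0.001526, 0.003534) ; Y_{6,5}(Ω₂) = (-0.115148, 0.041400) ; Δ = (-0.000322, -0.000344)
  [+6]  conj(Y_{6,6})(Ω₁) = (0.000345, 0.000048) ; Y_{6,6}(Ω₂) = (0.316282, 0.354605) ; Δ = (0.000092, 0.000138)
Σ over m = (-0.032062, -0.000000); ×(4π/13) → (-0.030993, -0.000000). Real part: -0.030993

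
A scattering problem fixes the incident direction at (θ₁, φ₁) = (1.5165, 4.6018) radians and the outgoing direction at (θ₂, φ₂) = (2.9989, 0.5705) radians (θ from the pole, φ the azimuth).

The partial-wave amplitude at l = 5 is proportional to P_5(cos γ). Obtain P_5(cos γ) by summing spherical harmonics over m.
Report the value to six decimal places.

-0.243180

Expand P_5 via completeness: Σ_{m} conj(Y_{5,m}) at Ω₁ times Y_{5,m} at Ω₂ —
  m=-5: Y*=(-0.241969, -0.392066)  Y=(-0.000026, -0.000008)  product (0.000003, 0.000012)
  m=-4: Y*=(0.071562, -0.033896)  Y=(0.000388, 0.000450)  product (0.000043, 0.000019)
  m=-3: Y*=(-0.109208, -0.317003)  Y=(-0.001091, -0.007701)  product (-0.002322, 0.001187)
  m=-2: Y*=(0.088679, -0.019940)  Y=(-0.027415, 0.059809)  product (-0.001239, 0.005850)
  m=-1: Y*=(-0.033846, -0.304808)  Y=(0.285292, -0.183065)  product (-0.065456, -0.080763)
  m=+0: Y*=(0.093898, -0.000000)  Y=(-0.797975, 0.000000)  product (-0.074928, 0.000000)
  m=+1: Y*=(0.033846, -0.304808)  Y=(-0.285292, -0.183065)  product (-0.065456, 0.080763)
  m=+2: Y*=(0.088679, 0.019940)  Y=(-0.027415, -0.059809)  product (-0.001239, -0.005850)
  m=+3: Y*=(0.109208, -0.317003)  Y=(0.001091, -0.007701)  product (-0.002322, -0.001187)
  m=+4: Y*=(0.071562, 0.033896)  Y=(0.000388, -0.000450)  product (0.000043, -0.000019)
  m=+5: Y*=(0.241969, -0.392066)  Y=(0.000026, -0.000008)  product (0.000003, -0.000012)
Total Σ_m = (-0.212868, 0.000000). Multiply by 1.142397: (-0.243180, 0.000000). P_5(cos γ) = -0.243180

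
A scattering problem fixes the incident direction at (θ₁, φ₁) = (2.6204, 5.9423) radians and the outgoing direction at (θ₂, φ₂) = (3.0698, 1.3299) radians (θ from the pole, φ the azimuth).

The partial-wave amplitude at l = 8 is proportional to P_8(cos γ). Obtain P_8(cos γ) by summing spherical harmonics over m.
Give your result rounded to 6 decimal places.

-0.320864

Expand P_8 via completeness: Σ_{m} conj(Y_{8,m}) at Ω₁ times Y_{8,m} at Ω₂ —
  term(m=-8) = 0.00000 - 0.00000j   from Y*(Ω₁)=-0.00178 - 0.00078j, Y(Ω₂)=-0.00000 + 0.00000j
  term(m=-7) = 0.00000 + 0.00000j   from Y*(Ω₁)=0.00988 + 0.00930j, Y(Ω₂)=0.00000 + 0.00000j
  term(m=-6) = -0.00000 + 0.00000j   from Y*(Ω₁)=-0.02694 - 0.05246j, Y(Ω₂)=-0.00000 - 0.00000j
  term(m=-5) = -0.00000 - 0.00000j   from Y*(Ω₁)=0.02381 + 0.17713j, Y(Ω₂)=-0.00002 + 0.00001j
  term(m=-4) = 0.00012 - 0.00005j   from Y*(Ω₁)=0.07792 - 0.37056j, Y(Ω₂)=0.00020 + 0.00029j
  term(m=-3) = 0.00077 + 0.00249j   from Y*(Ω₁)=-0.26825 + 0.43936j, Y(Ω₂)=0.00335 - 0.00379j
  term(m=-2) = -0.01523 + 0.00309j   from Y*(Ω₁)=0.23382 - 0.18977j, Y(Ω₂)=-0.04574 - 0.02392j
  term(m=-1) = 0.00841 + 0.08383j   from Y*(Ω₁)=0.23477 - 0.08328j, Y(Ω₂)=-0.08069 + 0.32847j
  term(m=+0) = -0.42220 + 0.00000j   from Y*(Ω₁)=-0.39919 + 0.00000j, Y(Ω₂)=1.05765 + 0.00000j
  term(m=+1) = 0.00841 - 0.08383j   from Y*(Ω₁)=-0.23477 - 0.08328j, Y(Ω₂)=0.08069 + 0.32847j
  term(m=+2) = -0.01523 - 0.00309j   from Y*(Ω₁)=0.23382 + 0.18977j, Y(Ω₂)=-0.04574 + 0.02392j
  term(m=+3) = 0.00077 - 0.00249j   from Y*(Ω₁)=0.26825 + 0.43936j, Y(Ω₂)=-0.00335 - 0.00379j
  term(m=+4) = 0.00012 + 0.00005j   from Y*(Ω₁)=0.07792 + 0.37056j, Y(Ω₂)=0.00020 - 0.00029j
  term(m=+5) = -0.00000 + 0.00000j   from Y*(Ω₁)=-0.02381 + 0.17713j, Y(Ω₂)=0.00002 + 0.00001j
  term(m=+6) = -0.00000 - 0.00000j   from Y*(Ω₁)=-0.02694 + 0.05246j, Y(Ω₂)=-0.00000 + 0.00000j
  term(m=+7) = 0.00000 - 0.00000j   from Y*(Ω₁)=-0.00988 + 0.00930j, Y(Ω₂)=-0.00000 + 0.00000j
  term(m=+8) = 0.00000 + 0.00000j   from Y*(Ω₁)=-0.00178 + 0.00078j, Y(Ω₂)=-0.00000 - 0.00000j
Accumulated sum -0.43407 - 0.00000j; after 4π/(2l+1) scaling, -0.32086 - 0.00000j ⇒ P_8 = -0.320864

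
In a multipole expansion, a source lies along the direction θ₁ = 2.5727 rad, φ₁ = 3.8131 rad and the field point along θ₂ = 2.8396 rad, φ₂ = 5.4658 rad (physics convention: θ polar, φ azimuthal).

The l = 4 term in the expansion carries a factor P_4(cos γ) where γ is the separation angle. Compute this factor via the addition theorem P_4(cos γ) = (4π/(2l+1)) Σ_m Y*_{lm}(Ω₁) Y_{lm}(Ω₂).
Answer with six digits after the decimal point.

-0.257874

Summing Y*_{l m}(θ₁,φ₁)·Y_{l m}(θ₂,φ₂) over m ∈ [−4, 4]; prefactor 4π/(2·4+1) = 1.396263:
  term(m=-4) = +0.000122-0.000042i   from Y*(Ω₁)=-0.033467+0.016397i, Y(Ω₂)=-0.003435-0.000442i
  term(m=-3) = +0.001261+0.005028i   from Y*(Ω₁)=-0.070773+0.148889i, Y(Ω₂)=+0.024260-0.020000i
  term(m=-2) = -0.060524+0.010004i   from Y*(Ω₁)=+0.086999+0.375313i, Y(Ω₂)=-0.010180+0.158903i
  term(m=-1) = -0.015706-0.191329i   from Y*(Ω₁)=+0.330915+0.262982i, Y(Ω₂)=-0.310713-0.331255i
  term(m=+0) = -0.034995-0.000000i   from Y*(Ω₁)=-0.069859-0.000000i, Y(Ω₂)=+0.500943+0.000000i
  term(m=+1) = -0.015706+0.191329i   from Y*(Ω₁)=-0.330915+0.262982i, Y(Ω₂)=+0.310713-0.331255i
  term(m=+2) = -0.060524-0.010004i   from Y*(Ω₁)=+0.086999-0.375313i, Y(Ω₂)=-0.010180-0.158903i
  term(m=+3) = +0.001261-0.005028i   from Y*(Ω₁)=+0.070773+0.148889i, Y(Ω₂)=-0.024260-0.020000i
  term(m=+4) = +0.000122+0.000042i   from Y*(Ω₁)=-0.033467-0.016397i, Y(Ω₂)=-0.003435+0.000442i
Accumulated sum -0.184689-0.000000i; after 4π/(2l+1) scaling, -0.257874-0.000000i ⇒ P_4 = -0.257874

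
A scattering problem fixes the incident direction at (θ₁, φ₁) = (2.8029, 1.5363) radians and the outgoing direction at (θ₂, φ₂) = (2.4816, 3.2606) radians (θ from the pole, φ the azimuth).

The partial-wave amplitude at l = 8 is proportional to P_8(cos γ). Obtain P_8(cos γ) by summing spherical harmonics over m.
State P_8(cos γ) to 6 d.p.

Term-by-term m-sum for l=8 (normalisation 4π/17 = 0.739198):
  term(m=-8) = (0.000000, -0.000001)   from Y*(Ω₁)=(0.000074, -0.000021), Y(Ω₂)=(0.005969, -0.008384)
  term(m=-7) = (0.000041, 0.000022)   from Y*(Ω₁)=(0.000208, 0.000844), Y(Ω₂)=(0.035678, -0.039251)
  term(m=-6) = (-0.000632, 0.000832)   from Y*(Ω₁)=(-0.006118, 0.001285), Y(Ω₂)=(0.126341, -0.109485)
  term(m=-5) = (-0.007897, -0.008184)   from Y*(Ω₁)=(-0.005513, -0.031646), Y(Ω₂)=(0.293187, -0.198451)
  term(m=-4) = (0.047641, -0.033583)   from Y*(Ω₁)=(0.119691, -0.016621), Y(Ω₂)=(0.428728, -0.221041)
  term(m=-3) = (0.045022, 0.090754)   from Y*(Ω₁)=(0.033510, 0.322643), Y(Ω₂)=(0.292618, -0.109149)
  term(m=-2) = (0.087609, -0.027775)   from Y*(Ω₁)=(-0.563521, 0.038941), Y(Ω₂)=(-0.158118, 0.038361)
  term(m=-1) = (0.027864, 0.180093)   from Y*(Ω₁)=(-0.015577, -0.451383), Y(Ω₂)=(-0.400634, 0.047905)
  term(m=+0) = (-0.009653, -0.000000)   from Y*(Ω₁)=(-0.254763, -0.000000), Y(Ω₂)=(0.037888, 0.000000)
  term(m=+1) = (0.027864, -0.180093)   from Y*(Ω₁)=(0.015577, -0.451383), Y(Ω₂)=(0.400634, 0.047905)
  term(m=+2) = (0.087609, 0.027775)   from Y*(Ω₁)=(-0.563521, -0.038941), Y(Ω₂)=(-0.158118, -0.038361)
  term(m=+3) = (0.045022, -0.090754)   from Y*(Ω₁)=(-0.033510, 0.322643), Y(Ω₂)=(-0.292618, -0.109149)
  term(m=+4) = (0.047641, 0.033583)   from Y*(Ω₁)=(0.119691, 0.016621), Y(Ω₂)=(0.428728, 0.221041)
  term(m=+5) = (-0.007897, 0.008184)   from Y*(Ω₁)=(0.005513, -0.031646), Y(Ω₂)=(-0.293187, -0.198451)
  term(m=+6) = (-0.000632, -0.000832)   from Y*(Ω₁)=(-0.006118, -0.001285), Y(Ω₂)=(0.126341, 0.109485)
  term(m=+7) = (0.000041, -0.000022)   from Y*(Ω₁)=(-0.000208, 0.000844), Y(Ω₂)=(-0.035678, -0.039251)
  term(m=+8) = (0.000000, 0.000001)   from Y*(Ω₁)=(0.000074, 0.000021), Y(Ω₂)=(0.005969, 0.008384)
Total Σ_m = (0.389642, -0.000000). Multiply by 0.739198: (0.288023, -0.000000). P_8(cos γ) = 0.288023

0.288023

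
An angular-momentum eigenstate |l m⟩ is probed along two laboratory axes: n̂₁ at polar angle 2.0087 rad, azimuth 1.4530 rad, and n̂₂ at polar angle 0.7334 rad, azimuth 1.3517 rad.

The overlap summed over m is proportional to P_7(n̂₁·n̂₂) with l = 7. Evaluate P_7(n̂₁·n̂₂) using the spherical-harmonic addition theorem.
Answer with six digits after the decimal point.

-0.240977

Term-by-term m-sum for l=7 (normalisation 4π/15 = 0.837758):
  [-7]  conj(Y_{7,-7})(Ω₁) = -0.183464-0.169624i ; Y_{7,-7}(Ω₂) = -0.030096+0.001118i ; Δ = +0.005711+0.004900i
  [-6]  conj(Y_{7,-6})(Ω₁) = +0.332884-0.284264i ; Y_{7,-6}(Ω₂) = -0.031693-0.120976i ; Δ = -0.044939-0.031262i
  [-5]  conj(Y_{7,-5})(Ω₁) = +0.166101+0.248623i ; Y_{7,-5}(Ω₂) = +0.270771-0.139358i ; Δ = +0.079623+0.044173i
  [-4]  conj(Y_{7,-4})(Ω₁) = +0.123565-0.062951i ; Y_{7,-4}(Ω₂) = +0.292449+0.351173i ; Δ = +0.058243+0.024983i
  [-3]  conj(Y_{7,-3})(Ω₁) = +0.120702+0.327216i ; Y_{7,-3}(Ω₂) = -0.205425+0.266174i ; Δ = -0.111892-0.035091i
  [-2]  conj(Y_{7,-2})(Ω₁) = -0.008242+0.001978i ; Y_{7,-2}(Ω₂) = +0.101490+0.047556i ; Δ = -0.000931-0.000191i
  [-1]  conj(Y_{7,-1})(Ω₁) = +0.039188+0.331132i ; Y_{7,-1}(Ω₂) = -0.085035+0.381888i ; Δ = -0.129788-0.013193i
  [+0]  conj(Y_{7,0})(Ω₁) = -0.050049-0.000000i ; Y_{7,0}(Ω₂) = -0.005986+0.000000i ; Δ = +0.000300+0.000000i
  [+1]  conj(Y_{7,1})(Ω₁) = -0.039188+0.331132i ; Y_{7,1}(Ω₂) = +0.085035+0.381888i ; Δ = -0.129788+0.013193i
  [+2]  conj(Y_{7,2})(Ω₁) = -0.008242-0.001978i ; Y_{7,2}(Ω₂) = +0.101490-0.047556i ; Δ = -0.000931+0.000191i
  [+3]  conj(Y_{7,3})(Ω₁) = -0.120702+0.327216i ; Y_{7,3}(Ω₂) = +0.205425+0.266174i ; Δ = -0.111892+0.035091i
  [+4]  conj(Y_{7,4})(Ω₁) = +0.123565+0.062951i ; Y_{7,4}(Ω₂) = +0.292449-0.351173i ; Δ = +0.058243-0.024983i
  [+5]  conj(Y_{7,5})(Ω₁) = -0.166101+0.248623i ; Y_{7,5}(Ω₂) = -0.270771-0.139358i ; Δ = +0.079623-0.044173i
  [+6]  conj(Y_{7,6})(Ω₁) = +0.332884+0.284264i ; Y_{7,6}(Ω₂) = -0.031693+0.120976i ; Δ = -0.044939+0.031262i
  [+7]  conj(Y_{7,7})(Ω₁) = +0.183464-0.169624i ; Y_{7,7}(Ω₂) = +0.030096+0.001118i ; Δ = +0.005711-0.004900i
Accumulated sum -0.287645-0.000000i; after 4π/(2l+1) scaling, -0.240977-0.000000i ⇒ P_7 = -0.240977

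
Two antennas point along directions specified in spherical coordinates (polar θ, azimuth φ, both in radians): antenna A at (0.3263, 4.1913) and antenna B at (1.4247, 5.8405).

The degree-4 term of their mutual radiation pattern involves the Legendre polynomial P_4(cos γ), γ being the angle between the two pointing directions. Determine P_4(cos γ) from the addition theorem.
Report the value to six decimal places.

Summing Y*_{l m}(θ₁,φ₁)·Y_{l m}(θ₂,φ₂) over m ∈ [−4, 4]; prefactor 4π/(2·4+1) = 1.396263:
  m=-4: -0.002295-0.004069i × -0.084208+0.415528i = +0.001884-0.000611i  (running Σ = +0.001884-0.000611i)
  m=-3: +0.039047+0.000294i × +0.042413+0.171280i = +0.001606+0.006700i  (running Σ = +0.003490+0.006089i)
  m=-2: -0.091541+0.156731i × -0.176519-0.215879i = +0.049994-0.007904i  (running Σ = +0.053483-0.001815i)
  m=-1: -0.234604-0.408711i × -0.175573-0.083233i = +0.007172+0.091286i  (running Σ = +0.060655+0.089471i)
  m=0: +0.450608-0.000000i × +0.251763+0.000000i = +0.113447+0.000000i  (running Σ = +0.174102+0.089471i)
  m=1: +0.234604-0.408711i × +0.175573-0.083233i = +0.007172-0.091286i  (running Σ = +0.181274-0.001815i)
  m=2: -0.091541-0.156731i × -0.176519+0.215879i = +0.049994+0.007904i  (running Σ = +0.231267+0.006089i)
  m=3: -0.039047+0.000294i × -0.042413+0.171280i = +0.001606-0.006700i  (running Σ = +0.232873-0.000611i)
  m=4: -0.002295+0.004069i × -0.084208-0.415528i = +0.001884+0.000611i  (running Σ = +0.234757-0.000000i)
Σ over m = +0.234757-0.000000i; ×(4π/9) → +0.327782-0.000000i. Real part: 0.327782

0.327782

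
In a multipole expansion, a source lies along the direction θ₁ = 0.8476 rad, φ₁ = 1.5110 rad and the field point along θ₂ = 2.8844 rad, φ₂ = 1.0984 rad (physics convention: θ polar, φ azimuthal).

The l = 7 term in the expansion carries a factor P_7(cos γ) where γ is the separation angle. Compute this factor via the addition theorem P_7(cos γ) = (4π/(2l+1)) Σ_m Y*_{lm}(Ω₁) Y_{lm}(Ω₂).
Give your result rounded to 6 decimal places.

Expand P_7 via completeness: Σ_{m} conj(Y_{7,m}) at Ω₁ times Y_{7,m} at Ω₂ —
  term(m=-7) = (-0.000002, 0.000001)   from Y*(Ω₁)=(-0.027053, -0.060811), Y(Ω₂)=(0.000006, -0.000034)
  term(m=-6) = (0.000085, -0.000067)   from Y*(Ω₁)=(-0.205834, 0.077190), Y(Ω₂)=(-0.000467, 0.000148)
  term(m=-5) = (-0.000840, 0.001567)   from Y*(Ω₁)=(0.120130, 0.389752), Y(Ω₂)=(0.003065, 0.003101)
  term(m=-4) = (0.000894, -0.011209)   from Y*(Ω₁)=(0.401451, -0.097895), Y(Ω₂)=(0.008529, -0.025841)
  term(m=-3) = (0.002805, 0.008109)   from Y*(Ω₁)=(-0.012670, -0.069868), Y(Ω₂)=(-0.119414, 0.018488)
  term(m=-2) = (0.082657, 0.089514)   from Y*(Ω₁)=(0.332054, -0.039902), Y(Ω₂)=(0.213451, 0.295225)
  term(m=-1) = (-0.133790, -0.058563)   from Y*(Ω₁)=(-0.013687, -0.228618), Y(Ω₂)=(0.290158, -0.567841)
  term(m=+0) = (-0.079633, 0.000000)   from Y*(Ω₁)=(0.274384, -0.000000), Y(Ω₂)=(-0.290226, 0.000000)
  term(m=+1) = (-0.133790, 0.058563)   from Y*(Ω₁)=(0.013687, -0.228618), Y(Ω₂)=(-0.290158, -0.567841)
  term(m=+2) = (0.082657, -0.089514)   from Y*(Ω₁)=(0.332054, 0.039902), Y(Ω₂)=(0.213451, -0.295225)
  term(m=+3) = (0.002805, -0.008109)   from Y*(Ω₁)=(0.012670, -0.069868), Y(Ω₂)=(0.119414, 0.018488)
  term(m=+4) = (0.000894, 0.011209)   from Y*(Ω₁)=(0.401451, 0.097895), Y(Ω₂)=(0.008529, 0.025841)
  term(m=+5) = (-0.000840, -0.001567)   from Y*(Ω₁)=(-0.120130, 0.389752), Y(Ω₂)=(-0.003065, 0.003101)
  term(m=+6) = (0.000085, 0.000067)   from Y*(Ω₁)=(-0.205834, -0.077190), Y(Ω₂)=(-0.000467, -0.000148)
  term(m=+7) = (-0.000002, -0.000001)   from Y*(Ω₁)=(0.027053, -0.060811), Y(Ω₂)=(-0.000006, -0.000034)
Σ over m = (-0.176017, 0.000000); ×(4π/15) → (-0.147459, 0.000000). Real part: -0.147459

-0.147459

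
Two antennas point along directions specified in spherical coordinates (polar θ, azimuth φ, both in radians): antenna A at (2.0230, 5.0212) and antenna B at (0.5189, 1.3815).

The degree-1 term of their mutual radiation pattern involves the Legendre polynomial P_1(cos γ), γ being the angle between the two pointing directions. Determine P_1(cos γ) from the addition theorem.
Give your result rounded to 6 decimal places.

-0.771305

Addition theorem: P_1(cos γ) = (4π/3) Σ_m Y*_{lm}(Ω₁) Y_{lm}(Ω₂), m = −1…1:
  m=-1: Y*=0.09445 - 0.29607j  Y=0.03224 - 0.16828j  product -0.04678 - 0.02544j
  m=+0: Y*=-0.21349 + 0.00000j  Y=0.42429 + 0.00000j  product -0.09058 + 0.00000j
  m=+1: Y*=-0.09445 - 0.29607j  Y=-0.03224 - 0.16828j  product -0.04678 + 0.02544j
Accumulated sum -0.18414 + 0.00000j; after 4π/(2l+1) scaling, -0.77131 + 0.00000j ⇒ P_1 = -0.771305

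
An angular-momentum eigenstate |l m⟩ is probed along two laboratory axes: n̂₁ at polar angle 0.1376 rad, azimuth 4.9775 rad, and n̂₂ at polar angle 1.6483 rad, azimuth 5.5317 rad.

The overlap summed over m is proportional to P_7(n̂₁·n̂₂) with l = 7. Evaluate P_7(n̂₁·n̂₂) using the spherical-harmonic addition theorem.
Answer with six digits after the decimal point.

-0.085388

Expand P_7 via completeness: Σ_{m} conj(Y_{7,m}) at Ω₁ times Y_{7,m} at Ω₂ —
  [-7]  conj(Y_{7,-7})(Ω₁) = -0.00000 - 0.00000j ; Y_{7,-7}(Ω₂) = 0.25509 - 0.41793j ; Δ = -0.00000 + 0.00000j
  [-6]  conj(Y_{7,-6})(Ω₁) = 0.00000 - 0.00001j ; Y_{7,-6}(Ω₂) = 0.02875 + 0.13934j ; Δ = 0.00000 - 0.00000j
  [-5]  conj(Y_{7,-5})(Ω₁) = 0.00020 - 0.00005j ; Y_{7,-5}(Ω₂) = 0.27206 + 0.19252j ; Δ = 0.00007 + 0.00003j
  [-4]  conj(Y_{7,-4})(Ω₁) = 0.00123 + 0.00219j ; Y_{7,-4}(Ω₂) = -0.16254 + 0.02218j ; Δ = -0.00025 - 0.00033j
  [-3]  conj(Y_{7,-3})(Ω₁) = -0.01548 + 0.01517j ; Y_{7,-3}(Ω₂) = -0.18071 + 0.22181j ; Δ = -0.00057 - 0.00617j
  [-2]  conj(Y_{7,-2})(Ω₁) = -0.11254 - 0.06597j ; Y_{7,-2}(Ω₂) = -0.01171 - 0.17235j ; Δ = -0.01005 + 0.02017j
  [-1]  conj(Y_{7,-1})(Ω₁) = 0.12890 - 0.47476j ; Y_{7,-1}(Ω₂) = -0.19582 - 0.18297j ; Δ = -0.11211 + 0.06938j
  [+0]  conj(Y_{7,0})(Ω₁) = 0.82137 + 0.00000j ; Y_{7,0}(Ω₂) = 0.17519 + 0.00000j ; Δ = 0.14390 + 0.00000j
  [+1]  conj(Y_{7,1})(Ω₁) = -0.12890 - 0.47476j ; Y_{7,1}(Ω₂) = 0.19582 - 0.18297j ; Δ = -0.11211 - 0.06938j
  [+2]  conj(Y_{7,2})(Ω₁) = -0.11254 + 0.06597j ; Y_{7,2}(Ω₂) = -0.01171 + 0.17235j ; Δ = -0.01005 - 0.02017j
  [+3]  conj(Y_{7,3})(Ω₁) = 0.01548 + 0.01517j ; Y_{7,3}(Ω₂) = 0.18071 + 0.22181j ; Δ = -0.00057 + 0.00617j
  [+4]  conj(Y_{7,4})(Ω₁) = 0.00123 - 0.00219j ; Y_{7,4}(Ω₂) = -0.16254 - 0.02218j ; Δ = -0.00025 + 0.00033j
  [+5]  conj(Y_{7,5})(Ω₁) = -0.00020 - 0.00005j ; Y_{7,5}(Ω₂) = -0.27206 + 0.19252j ; Δ = 0.00007 - 0.00003j
  [+6]  conj(Y_{7,6})(Ω₁) = 0.00000 + 0.00001j ; Y_{7,6}(Ω₂) = 0.02875 - 0.13934j ; Δ = 0.00000 + 0.00000j
  [+7]  conj(Y_{7,7})(Ω₁) = 0.00000 - 0.00000j ; Y_{7,7}(Ω₂) = -0.25509 - 0.41793j ; Δ = -0.00000 - 0.00000j
Accumulated sum -0.10192 + 0.00000j; after 4π/(2l+1) scaling, -0.08539 + 0.00000j ⇒ P_7 = -0.085388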